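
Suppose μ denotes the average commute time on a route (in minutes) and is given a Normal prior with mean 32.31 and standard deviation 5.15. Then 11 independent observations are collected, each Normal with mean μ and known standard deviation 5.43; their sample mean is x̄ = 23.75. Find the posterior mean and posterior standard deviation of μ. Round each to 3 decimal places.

With known σ, the Normal prior is conjugate. Weight on the data is w = (n/σ²)/(n/σ² + 1/τ₀²) = 0.373072/(0.373072+0.0377038) = 0.90821.
Posterior mean = w·x̄ + (1−w)·μ₀ = 0.90821·23.75 + 0.091787·32.31 = 24.536. Posterior variance = 1/(0.373072+0.0377038) = 2.43442, so SD = 1.560.

Posterior mean ≈ 24.536; posterior SD ≈ 1.560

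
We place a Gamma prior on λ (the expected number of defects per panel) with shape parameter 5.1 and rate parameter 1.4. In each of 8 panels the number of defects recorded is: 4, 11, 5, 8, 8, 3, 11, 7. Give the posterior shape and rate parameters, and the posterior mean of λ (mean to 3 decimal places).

Posterior: Gamma(shape=62.1, rate=9.4); mean ≈ 6.606

Total count ∑xᵢ = 57 over n = 8 panels.
Gamma is conjugate to the Poisson likelihood: posterior is Gamma(shape = 5.1+57 = 62.1, rate = 1.4+8 = 9.4).
E[λ | data] = 62.1/9.4 = 6.606.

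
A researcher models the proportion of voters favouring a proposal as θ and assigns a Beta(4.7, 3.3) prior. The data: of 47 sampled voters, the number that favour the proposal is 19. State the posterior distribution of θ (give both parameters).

The binomial likelihood is conjugate to the Beta prior: with 19 successes and 28 failures, the posterior is Beta(4.7+19, 3.3+28) = Beta(23.7, 31.3).

Posterior: Beta(23.7, 31.3)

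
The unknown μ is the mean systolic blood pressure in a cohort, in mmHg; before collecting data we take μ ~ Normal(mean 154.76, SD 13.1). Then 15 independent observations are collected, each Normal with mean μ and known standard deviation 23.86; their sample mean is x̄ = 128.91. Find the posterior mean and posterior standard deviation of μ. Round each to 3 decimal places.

Prior precision 1/τ₀² = 1/13.1² = 0.00582717; data precision n/σ² = 15/23.86² = 0.0263482.
Posterior precision = 0.00582717 + 0.0263482 = 0.0321753, giving posterior SD = 1/√0.0321753 = 5.575.
Posterior mean = (0.00582717·154.76 + 0.0263482·128.91) / 0.0321753 = 133.592.

Posterior mean ≈ 133.592; posterior SD ≈ 5.575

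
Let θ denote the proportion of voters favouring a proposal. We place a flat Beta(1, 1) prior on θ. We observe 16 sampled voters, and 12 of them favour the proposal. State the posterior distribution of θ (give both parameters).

Observing 12 successes and 4 failures updates Beta(1, 1) by adding the success and failure counts to the two shape parameters: α = 1+12 = 13, β = 1+4 = 5.

Posterior: Beta(13, 5)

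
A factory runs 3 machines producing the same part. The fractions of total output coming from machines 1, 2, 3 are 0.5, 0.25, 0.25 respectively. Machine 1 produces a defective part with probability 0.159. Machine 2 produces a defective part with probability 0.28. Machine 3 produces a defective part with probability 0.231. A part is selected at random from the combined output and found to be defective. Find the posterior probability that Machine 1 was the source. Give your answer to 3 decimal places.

P(defective|M1) = 0.159; P(defective|M2) = 0.28; P(defective|M3) = 0.231.
Prior × likelihood for each source: 0.5·0.159=0.07950, 0.25·0.28=0.07000, 0.25·0.231=0.05775. Summing gives P(defective) = 0.20725.
P(Machine 1 | defective) = 0.07950 / 0.20725 = 0.384.

Posterior probability ≈ 0.384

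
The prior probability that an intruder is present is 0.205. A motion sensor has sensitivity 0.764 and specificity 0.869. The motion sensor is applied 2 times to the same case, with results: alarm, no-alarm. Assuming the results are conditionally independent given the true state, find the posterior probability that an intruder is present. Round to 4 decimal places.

With H the event that an intruder is present, the joint likelihood of the observed sequence is P(data|H) = 0.764·0.236 = 0.18030 and P(data|¬H) = 0.131·0.869 = 0.11384.
Bayes: P(H|data) = 0.205·0.18030 / (0.205·0.18030 + 0.795·0.11384) = 0.036962/0.12746 = 0.2900.

Posterior P(H) ≈ 0.2900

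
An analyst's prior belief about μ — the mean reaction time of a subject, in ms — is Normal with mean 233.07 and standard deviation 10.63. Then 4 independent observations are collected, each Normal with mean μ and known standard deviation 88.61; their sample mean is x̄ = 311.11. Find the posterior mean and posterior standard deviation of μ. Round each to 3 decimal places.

Posterior mean ≈ 237.318; posterior SD ≈ 10.337

Prior precision 1/τ₀² = 1/10.63² = 0.00884980; data precision n/σ² = 4/88.61² = 0.00050944.
Posterior precision = 0.00884980 + 0.00050944 = 0.00935924, giving posterior SD = 1/√0.00935924 = 10.337.
Posterior mean = (0.00884980·233.07 + 0.00050944·311.11) / 0.00935924 = 237.318.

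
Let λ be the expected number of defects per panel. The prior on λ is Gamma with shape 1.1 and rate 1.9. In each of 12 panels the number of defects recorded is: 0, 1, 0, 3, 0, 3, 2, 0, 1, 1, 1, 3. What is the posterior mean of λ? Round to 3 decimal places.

Total count ∑xᵢ = 15 over n = 12 panels.
Gamma is conjugate to the Poisson likelihood: posterior is Gamma(shape = 1.1+15 = 16.1, rate = 1.9+12 = 13.9).
E[λ | data] = 16.1/13.9 = 1.158.

Posterior mean ≈ 1.158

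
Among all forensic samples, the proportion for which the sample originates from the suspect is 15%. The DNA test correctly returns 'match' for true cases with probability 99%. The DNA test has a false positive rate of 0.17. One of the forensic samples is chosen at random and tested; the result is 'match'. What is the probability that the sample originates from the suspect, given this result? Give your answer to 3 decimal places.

P(H | E) ≈ 0.507

Write H for 'the sample originates from the suspect'. Prior odds H:¬H = 0.15/0.85 = 0.17647. For the 'match' outcome, the likelihood ratio is 0.99/0.17 = 5.8235.
Posterior odds = 0.17647 × 5.8235 = 1.0277, so P(H|E) = 1.0277/(1+1.0277) = 0.507.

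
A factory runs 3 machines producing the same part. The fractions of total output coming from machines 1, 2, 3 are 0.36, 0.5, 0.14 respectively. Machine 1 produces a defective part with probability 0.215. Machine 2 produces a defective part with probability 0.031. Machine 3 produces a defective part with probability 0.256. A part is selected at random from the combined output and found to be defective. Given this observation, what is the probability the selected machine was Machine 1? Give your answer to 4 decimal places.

P(defective|M1) = 0.215; P(defective|M2) = 0.031; P(defective|M3) = 0.256.
Prior × likelihood for each source: 0.36·0.215=0.07740, 0.5·0.031=0.01550, 0.14·0.256=0.03584. Summing gives P(defective) = 0.12874.
P(Machine 1 | defective) = 0.07740 / 0.12874 = 0.6012.

Posterior probability ≈ 0.6012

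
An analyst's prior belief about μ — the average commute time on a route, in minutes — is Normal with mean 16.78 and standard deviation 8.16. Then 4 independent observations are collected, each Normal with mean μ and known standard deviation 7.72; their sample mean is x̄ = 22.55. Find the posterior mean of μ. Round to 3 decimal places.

Posterior mean ≈ 21.495

Prior precision 1/τ₀² = 1/8.16² = 0.0150183; data precision n/σ² = 4/7.72² = 0.0671159.
Posterior precision = 0.0150183 + 0.0671159 = 0.0821342.
Posterior mean = (0.0150183·16.78 + 0.0671159·22.55) / 0.0821342 = 21.495.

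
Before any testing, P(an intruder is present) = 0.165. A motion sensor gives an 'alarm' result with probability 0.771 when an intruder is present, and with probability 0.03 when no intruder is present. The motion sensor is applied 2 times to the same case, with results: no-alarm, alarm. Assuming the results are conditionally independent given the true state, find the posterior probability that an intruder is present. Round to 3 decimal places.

Posterior P(H) ≈ 0.545

With H the event that an intruder is present, the joint likelihood of the observed sequence is P(data|H) = 0.229·0.771 = 0.17656 and P(data|¬H) = 0.97·0.03 = 0.029100.
Bayes: P(H|data) = 0.165·0.17656 / (0.165·0.17656 + 0.835·0.029100) = 0.029132/0.053431 = 0.5452.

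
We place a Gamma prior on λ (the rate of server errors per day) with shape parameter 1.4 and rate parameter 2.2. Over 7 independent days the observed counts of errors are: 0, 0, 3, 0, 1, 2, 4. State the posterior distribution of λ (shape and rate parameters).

Total count ∑xᵢ = 10 over n = 7 days.
Gamma is conjugate to the Poisson likelihood: posterior is Gamma(shape = 1.4+10 = 11.4, rate = 2.2+7 = 9.2).

Posterior: Gamma(shape=11.4, rate=9.2)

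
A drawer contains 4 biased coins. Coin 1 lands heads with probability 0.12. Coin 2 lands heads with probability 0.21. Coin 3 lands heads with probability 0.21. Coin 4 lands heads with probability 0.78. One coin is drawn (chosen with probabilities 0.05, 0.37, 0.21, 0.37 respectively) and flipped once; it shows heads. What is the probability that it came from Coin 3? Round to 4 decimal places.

Tabulate prior·likelihood by source: [1] prior 0.05, lik 0.12, product 0.006000; [2] prior 0.37, lik 0.21, product 0.07770; [3] prior 0.21, lik 0.21, product 0.04410; [4] prior 0.37, lik 0.78, product 0.2886.
Normalizing constant = 0.41640; the posterior for Coin 3 is its product over the sum, 0.04410/0.41640 = 0.1059.

Posterior probability ≈ 0.1059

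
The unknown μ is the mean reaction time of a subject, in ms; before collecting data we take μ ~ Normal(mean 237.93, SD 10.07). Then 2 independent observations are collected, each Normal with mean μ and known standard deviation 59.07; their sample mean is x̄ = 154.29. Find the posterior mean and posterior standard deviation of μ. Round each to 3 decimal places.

With known σ, the Normal prior is conjugate. Weight on the data is w = (n/σ²)/(n/σ² + 1/τ₀²) = 0.00057319/(0.00057319+0.00986146) = 0.054931.
Posterior mean = w·x̄ + (1−w)·μ₀ = 0.054931·154.29 + 0.94507·237.93 = 233.336. Posterior variance = 1/(0.00057319+0.00986146) = 95.8346, so SD = 9.790.

Posterior mean ≈ 233.336; posterior SD ≈ 9.790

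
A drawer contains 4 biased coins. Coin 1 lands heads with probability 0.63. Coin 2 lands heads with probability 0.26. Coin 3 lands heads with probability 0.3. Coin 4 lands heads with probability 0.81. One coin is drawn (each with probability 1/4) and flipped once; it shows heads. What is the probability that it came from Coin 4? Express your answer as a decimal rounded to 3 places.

Posterior probability ≈ 0.405

P(heads|C1) = 0.63; P(heads|C2) = 0.26; P(heads|C3) = 0.3; P(heads|C4) = 0.81.
Prior × likelihood for each source: 0.25·0.63=0.1575, 0.25·0.26=0.06500, 0.25·0.3=0.07500, 0.25·0.81=0.2025. Summing gives P(heads) = 0.50000.
P(Coin 4 | heads) = 0.2025 / 0.50000 = 0.405.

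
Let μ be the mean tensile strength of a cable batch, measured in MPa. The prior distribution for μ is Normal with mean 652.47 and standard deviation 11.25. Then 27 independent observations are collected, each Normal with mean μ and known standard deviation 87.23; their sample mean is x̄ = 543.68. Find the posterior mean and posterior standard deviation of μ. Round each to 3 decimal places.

Posterior mean ≈ 618.755; posterior SD ≈ 9.346

With known σ, the Normal prior is conjugate. Weight on the data is w = (n/σ²)/(n/σ² + 1/τ₀²) = 0.00354840/(0.00354840+0.00790123) = 0.30991.
Posterior mean = w·x̄ + (1−w)·μ₀ = 0.30991·543.68 + 0.69009·652.47 = 618.755. Posterior variance = 1/(0.00354840+0.00790123) = 87.3391, so SD = 9.346.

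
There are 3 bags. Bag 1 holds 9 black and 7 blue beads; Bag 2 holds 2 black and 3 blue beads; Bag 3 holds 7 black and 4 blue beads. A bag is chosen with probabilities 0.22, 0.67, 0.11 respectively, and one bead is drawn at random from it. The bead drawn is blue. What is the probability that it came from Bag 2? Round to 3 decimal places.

P(blue|Bag 1) = 0.4375; P(blue|Bag 2) = 0.6; P(blue|Bag 3) = 0.3636.
Prior × likelihood for each source: 0.22·0.4375=0.09625, 0.67·0.6=0.4020, 0.11·0.3636=0.04000. Summing gives P(blue) = 0.53825.
P(Bag 2 | blue) = 0.4020 / 0.53825 = 0.747.

Posterior probability ≈ 0.747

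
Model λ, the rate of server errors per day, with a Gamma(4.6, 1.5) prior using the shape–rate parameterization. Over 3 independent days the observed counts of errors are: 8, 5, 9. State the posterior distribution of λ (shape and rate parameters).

Total count ∑xᵢ = 22 over n = 3 days.
Gamma is conjugate to the Poisson likelihood: posterior is Gamma(shape = 4.6+22 = 26.6, rate = 1.5+3 = 4.5).

Posterior: Gamma(shape=26.6, rate=4.5)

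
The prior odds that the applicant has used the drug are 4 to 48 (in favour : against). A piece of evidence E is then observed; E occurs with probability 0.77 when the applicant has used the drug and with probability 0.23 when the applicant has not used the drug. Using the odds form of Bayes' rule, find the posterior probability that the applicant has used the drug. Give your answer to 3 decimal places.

Prior odds = 4/48 = 0.083333. In log-odds, ln(0.083333) = -2.4849.
Add log likelihood ratio: ln(3.3478) = 1.2083.
Posterior log-odds = -1.2766, so posterior odds = exp(-1.2766) = 0.27899. Converting, P(H|E) = 0.27899/1.2790 = 0.218.

Posterior probability ≈ 0.218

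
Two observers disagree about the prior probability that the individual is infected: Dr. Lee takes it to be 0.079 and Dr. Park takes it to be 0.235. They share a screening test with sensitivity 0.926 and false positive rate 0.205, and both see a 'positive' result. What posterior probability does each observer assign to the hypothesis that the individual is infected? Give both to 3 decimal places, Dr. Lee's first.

Dr. Lee: 0.279; Dr. Park: 0.581

P('+'|H) = 0.926, P('+'|¬H) = 0.205.
Dr. Lee: numerator 0.926·0.079 = 0.073154; evidence = 0.073154+0.205·0.921 = 0.26196; posterior = 0.279.
Dr. Park: numerator 0.926·0.235 = 0.21761; evidence = 0.21761+0.205·0.765 = 0.37443; posterior = 0.581.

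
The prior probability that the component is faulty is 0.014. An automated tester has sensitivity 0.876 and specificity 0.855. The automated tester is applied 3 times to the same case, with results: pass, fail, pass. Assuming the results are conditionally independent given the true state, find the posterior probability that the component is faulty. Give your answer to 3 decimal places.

With H the event that the component is faulty, the joint likelihood of the observed sequence is P(data|H) = 0.124·0.876·0.124 = 0.013469 and P(data|¬H) = 0.855·0.145·0.855 = 0.10600.
Bayes: P(H|data) = 0.014·0.013469 / (0.014·0.013469 + 0.986·0.10600) = 0.00018857/0.10470 = 0.0018.

Posterior P(H) ≈ 0.002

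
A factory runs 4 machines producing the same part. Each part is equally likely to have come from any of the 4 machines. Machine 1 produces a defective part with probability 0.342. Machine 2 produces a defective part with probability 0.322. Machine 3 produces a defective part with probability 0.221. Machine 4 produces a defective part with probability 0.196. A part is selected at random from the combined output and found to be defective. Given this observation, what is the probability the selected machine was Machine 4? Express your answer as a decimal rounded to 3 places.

Tabulate prior·likelihood by source: [1] prior 0.25, lik 0.342, product 0.08550; [2] prior 0.25, lik 0.322, product 0.08050; [3] prior 0.25, lik 0.221, product 0.05525; [4] prior 0.25, lik 0.196, product 0.04900.
Normalizing constant = 0.27025; the posterior for Machine 4 is its product over the sum, 0.04900/0.27025 = 0.181.

Posterior probability ≈ 0.181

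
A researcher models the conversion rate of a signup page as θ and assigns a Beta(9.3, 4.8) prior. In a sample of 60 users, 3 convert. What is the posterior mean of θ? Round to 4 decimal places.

The binomial likelihood is conjugate to the Beta prior: with 3 successes and 57 failures, the posterior is Beta(9.3+3, 4.8+57) = Beta(12.3, 61.8).
Posterior mean = α/(α+β) = 12.3/74.1 = 0.1660.

Posterior mean ≈ 0.1660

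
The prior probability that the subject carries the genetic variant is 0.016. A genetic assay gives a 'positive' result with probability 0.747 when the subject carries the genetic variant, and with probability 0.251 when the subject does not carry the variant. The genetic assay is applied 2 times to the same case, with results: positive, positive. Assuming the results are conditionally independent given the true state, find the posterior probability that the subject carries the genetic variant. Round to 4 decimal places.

With H the event that the subject carries the genetic variant, the joint likelihood of the observed sequence is P(data|H) = 0.747·0.747 = 0.55801 and P(data|¬H) = 0.251·0.251 = 0.063001.
Bayes: P(H|data) = 0.016·0.55801 / (0.016·0.55801 + 0.984·0.063001) = 0.0089281/0.070921 = 0.1259.

Posterior P(H) ≈ 0.1259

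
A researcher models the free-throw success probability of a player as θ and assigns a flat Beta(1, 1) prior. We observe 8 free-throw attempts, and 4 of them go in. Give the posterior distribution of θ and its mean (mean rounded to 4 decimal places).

Observing 4 successes and 4 failures updates Beta(1, 1) by adding the success and failure counts to the two shape parameters: α = 1+4 = 5, β = 1+4 = 5.
E[θ | data] = 5/(5+5) = 0.5000.

Posterior: Beta(5, 5); mean ≈ 0.5000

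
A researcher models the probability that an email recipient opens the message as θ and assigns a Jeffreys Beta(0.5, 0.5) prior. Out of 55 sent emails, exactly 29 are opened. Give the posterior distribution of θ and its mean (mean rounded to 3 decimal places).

The binomial likelihood is conjugate to the Beta prior: with 29 successes and 26 failures, the posterior is Beta(0.5+29, 0.5+26) = Beta(29.5, 26.5).
E[θ | data] = 29.5/(29.5+26.5) = 0.527.

Posterior: Beta(29.5, 26.5); mean ≈ 0.527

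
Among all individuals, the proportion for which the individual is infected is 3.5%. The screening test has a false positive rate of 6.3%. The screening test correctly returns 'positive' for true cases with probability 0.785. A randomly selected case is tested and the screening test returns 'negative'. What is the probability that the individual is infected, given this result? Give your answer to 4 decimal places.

P(H | E) ≈ 0.0083

Write H for 'the individual is infected'. Prior odds H:¬H = 0.035/0.965 = 0.036269. For the 'negative' outcome, the likelihood ratio is 0.215/0.937 = 0.22946.
Posterior odds = 0.036269 × 0.22946 = 0.0083222, so P(H|E) = 0.0083222/(1+0.0083222) = 0.0083.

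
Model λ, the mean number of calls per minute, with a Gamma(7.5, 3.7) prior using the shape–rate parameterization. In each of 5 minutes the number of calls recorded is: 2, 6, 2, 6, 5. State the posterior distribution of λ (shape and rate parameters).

Total count ∑xᵢ = 21 over n = 5 minutes.
Gamma is conjugate to the Poisson likelihood: posterior is Gamma(shape = 7.5+21 = 28.5, rate = 3.7+5 = 8.7).

Posterior: Gamma(shape=28.5, rate=8.7)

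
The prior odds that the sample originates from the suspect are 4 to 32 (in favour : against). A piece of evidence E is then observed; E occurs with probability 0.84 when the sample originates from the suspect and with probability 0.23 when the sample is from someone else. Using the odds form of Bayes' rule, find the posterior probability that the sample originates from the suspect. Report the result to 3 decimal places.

Posterior probability ≈ 0.313

Prior odds = 4/32 = 0.12500. In log-odds, ln(0.12500) = -2.0794.
Add log likelihood ratio: ln(3.6522) = 1.2953.
Posterior log-odds = -0.78412, so posterior odds = exp(-0.78412) = 0.45652. Converting, P(H|E) = 0.45652/1.4565 = 0.313.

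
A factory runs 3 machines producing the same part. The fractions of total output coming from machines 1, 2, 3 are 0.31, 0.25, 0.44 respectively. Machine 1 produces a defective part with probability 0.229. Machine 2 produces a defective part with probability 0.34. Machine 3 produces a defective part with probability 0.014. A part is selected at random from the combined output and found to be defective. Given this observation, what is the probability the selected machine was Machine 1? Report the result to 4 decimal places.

Posterior probability ≈ 0.4378

P(defective|M1) = 0.229; P(defective|M2) = 0.34; P(defective|M3) = 0.014.
Prior × likelihood for each source: 0.31·0.229=0.07099, 0.25·0.34=0.08500, 0.44·0.014=0.006160. Summing gives P(defective) = 0.16215.
P(Machine 1 | defective) = 0.07099 / 0.16215 = 0.4378.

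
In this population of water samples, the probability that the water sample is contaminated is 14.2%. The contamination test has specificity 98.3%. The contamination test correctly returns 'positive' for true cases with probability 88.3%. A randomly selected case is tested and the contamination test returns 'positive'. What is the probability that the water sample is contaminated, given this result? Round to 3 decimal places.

P(H | E) ≈ 0.896

Write H for 'the water sample is contaminated'. Prior odds H:¬H = 0.142/0.858 = 0.16550. For the 'positive' outcome, the likelihood ratio is 0.883/0.017 = 51.941.
Posterior odds = 0.16550 × 51.941 = 8.5963, so P(H|E) = 8.5963/(1+8.5963) = 0.896.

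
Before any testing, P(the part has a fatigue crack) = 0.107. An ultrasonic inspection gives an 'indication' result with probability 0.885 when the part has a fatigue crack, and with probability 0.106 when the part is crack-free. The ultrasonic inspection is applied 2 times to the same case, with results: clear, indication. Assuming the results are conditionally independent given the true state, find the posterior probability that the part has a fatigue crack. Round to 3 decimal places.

Let H be the event that the part has a fatigue crack; start with P(H) = 0.107. P('indication'|H) = 0.885, P('indication'|¬H) = 0.106.
Update on result 1 ('clear'): P(H) ← 0.115·0.1070 / (0.115·0.1070 + 0.894·0.8930) = 0.012305/0.81065 = 0.0152.
Update on result 2 ('indication'): P(H) ← 0.885·0.0152 / (0.885·0.0152 + 0.106·0.9848) = 0.013434/0.11782 = 0.1140.

Posterior P(H) ≈ 0.114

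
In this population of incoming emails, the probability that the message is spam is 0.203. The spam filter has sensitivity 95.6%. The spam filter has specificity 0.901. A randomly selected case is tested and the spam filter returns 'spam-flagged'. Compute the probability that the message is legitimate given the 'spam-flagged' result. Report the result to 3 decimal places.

P(¬H | E) ≈ 0.289

Let H be the event that the message is spam. P(H) = 0.203, so P(¬H) = 0.797. With E the 'spam-flagged' result, P(E|H) = 0.956 and P(E|¬H) = 0.099.
P(E) = 0.956·0.203 + 0.099·0.797 = 0.19407 + 0.078903 = 0.27297.
By Bayes' theorem, P(H|E) = 0.19407 / 0.27297 = 0.711. Hence P(¬H|E) = 1 − 0.711 = 0.289.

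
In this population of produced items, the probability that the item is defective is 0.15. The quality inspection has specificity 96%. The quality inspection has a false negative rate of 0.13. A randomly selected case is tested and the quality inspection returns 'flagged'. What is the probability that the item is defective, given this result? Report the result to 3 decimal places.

Let H be the event that the item is defective. P(H) = 0.15, so P(¬H) = 0.85. With E the 'flagged' result, P(E|H) = 0.87 and P(E|¬H) = 0.04.
P(E) = 0.87·0.15 + 0.04·0.85 = 0.13050 + 0.034000 = 0.16450.
By Bayes' theorem, P(H|E) = 0.13050 / 0.16450 = 0.793.

P(H | E) ≈ 0.793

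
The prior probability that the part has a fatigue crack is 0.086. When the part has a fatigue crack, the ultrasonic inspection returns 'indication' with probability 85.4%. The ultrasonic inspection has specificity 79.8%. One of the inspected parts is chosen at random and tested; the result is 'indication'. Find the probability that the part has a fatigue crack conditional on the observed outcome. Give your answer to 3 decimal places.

Let H be the event that the part has a fatigue crack. P(H) = 0.086, so P(¬H) = 0.914. With E the 'indication' result, P(E|H) = 0.854 and P(E|¬H) = 0.202.
P(E) = 0.854·0.086 + 0.202·0.914 = 0.073444 + 0.18463 = 0.25807.
By Bayes' theorem, P(H|E) = 0.073444 / 0.25807 = 0.285.

P(H | E) ≈ 0.285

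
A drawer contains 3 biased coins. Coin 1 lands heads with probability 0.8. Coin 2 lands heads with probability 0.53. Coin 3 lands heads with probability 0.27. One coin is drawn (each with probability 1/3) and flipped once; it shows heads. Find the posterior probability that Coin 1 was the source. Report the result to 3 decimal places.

Posterior probability ≈ 0.500

P(heads|C1) = 0.8; P(heads|C2) = 0.53; P(heads|C3) = 0.27.
Prior × likelihood for each source: 0.333333·0.8=0.2667, 0.333333·0.53=0.1767, 0.333333·0.27=0.09000. Summing gives P(heads) = 0.53333.
P(Coin 1 | heads) = 0.2667 / 0.53333 = 0.500.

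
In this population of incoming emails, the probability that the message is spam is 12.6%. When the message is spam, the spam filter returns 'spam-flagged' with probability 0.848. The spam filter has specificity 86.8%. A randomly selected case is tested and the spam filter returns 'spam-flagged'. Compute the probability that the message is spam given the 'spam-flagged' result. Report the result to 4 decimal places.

Let H be the event that the message is spam. P(H) = 0.126, so P(¬H) = 0.874. With E the 'spam-flagged' result, P(E|H) = 0.848 and P(E|¬H) = 0.132.
P(E) = 0.848·0.126 + 0.132·0.874 = 0.10685 + 0.11537 = 0.22222.
By Bayes' theorem, P(H|E) = 0.10685 / 0.22222 = 0.4808.

P(H | E) ≈ 0.4808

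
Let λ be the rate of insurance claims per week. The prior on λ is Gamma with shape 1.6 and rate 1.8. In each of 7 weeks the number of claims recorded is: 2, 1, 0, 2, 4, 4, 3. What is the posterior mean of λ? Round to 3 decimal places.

The Poisson likelihood adds the total count to the shape and the number of exposure periods to the rate. Here ∑xᵢ = 16 and n = 7, so shape 1.6→17.6 and rate 1.8→8.8.
Posterior mean = shape/rate = 17.6/8.8 = 2.000.

Posterior mean ≈ 2.000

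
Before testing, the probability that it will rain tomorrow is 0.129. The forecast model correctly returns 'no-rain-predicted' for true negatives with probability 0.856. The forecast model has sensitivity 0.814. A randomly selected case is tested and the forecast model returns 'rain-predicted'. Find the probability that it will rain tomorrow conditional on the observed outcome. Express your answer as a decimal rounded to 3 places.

Let H be the event that it will rain tomorrow. P(H) = 0.129, so P(¬H) = 0.871. With E the 'rain-predicted' result, P(E|H) = 0.814 and P(E|¬H) = 0.144.
P(E) = 0.814·0.129 + 0.144·0.871 = 0.10501 + 0.12542 = 0.23043.
By Bayes' theorem, P(H|E) = 0.10501 / 0.23043 = 0.456.

P(H | E) ≈ 0.456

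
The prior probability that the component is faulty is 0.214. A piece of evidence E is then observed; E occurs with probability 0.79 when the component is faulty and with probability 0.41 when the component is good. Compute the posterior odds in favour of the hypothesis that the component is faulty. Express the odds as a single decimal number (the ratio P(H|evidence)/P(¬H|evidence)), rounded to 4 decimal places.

Prior odds = 0.214/(1−0.214) = 0.27226.
Likelihood ratio for E = 0.79/0.41 = 1.9268.
Posterior odds = prior odds × LR = 0.52461.

Posterior odds ≈ 0.5246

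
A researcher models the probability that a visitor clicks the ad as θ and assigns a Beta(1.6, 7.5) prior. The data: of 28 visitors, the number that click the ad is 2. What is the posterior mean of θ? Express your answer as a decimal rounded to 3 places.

Posterior mean ≈ 0.097

The binomial likelihood is conjugate to the Beta prior: with 2 successes and 26 failures, the posterior is Beta(1.6+2, 7.5+26) = Beta(3.6, 33.5).
E[θ | data] = 3.6/(3.6+33.5) = 0.097.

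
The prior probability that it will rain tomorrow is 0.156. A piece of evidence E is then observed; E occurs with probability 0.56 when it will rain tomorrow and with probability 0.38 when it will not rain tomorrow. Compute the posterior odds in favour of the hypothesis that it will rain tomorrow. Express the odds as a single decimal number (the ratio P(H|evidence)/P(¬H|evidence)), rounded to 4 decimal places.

Prior odds = 0.156/(1−0.156) = 0.18483. In log-odds, ln(0.18483) = -1.6883.
Add log likelihood ratio: ln(1.4737) = 0.38777.
Posterior log-odds = -1.3005, so posterior odds = exp(-1.3005) = 0.27239.

Posterior odds ≈ 0.2724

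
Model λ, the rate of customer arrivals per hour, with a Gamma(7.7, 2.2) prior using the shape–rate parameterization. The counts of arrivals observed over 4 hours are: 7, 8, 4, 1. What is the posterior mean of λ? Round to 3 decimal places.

The Poisson likelihood adds the total count to the shape and the number of exposure periods to the rate. Here ∑xᵢ = 20 and n = 4, so shape 7.7→27.7 and rate 2.2→6.2.
Posterior mean = shape/rate = 27.7/6.2 = 4.468.

Posterior mean ≈ 4.468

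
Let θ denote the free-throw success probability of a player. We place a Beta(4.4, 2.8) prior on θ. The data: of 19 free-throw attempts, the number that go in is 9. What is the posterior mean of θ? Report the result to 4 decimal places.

Posterior mean ≈ 0.5115

Observing 9 successes and 10 failures updates Beta(4.4, 2.8) by adding the success and failure counts to the two shape parameters: α = 4.4+9 = 13.4, β = 2.8+10 = 12.8.
Posterior mean = α/(α+β) = 13.4/26.2 = 0.5115.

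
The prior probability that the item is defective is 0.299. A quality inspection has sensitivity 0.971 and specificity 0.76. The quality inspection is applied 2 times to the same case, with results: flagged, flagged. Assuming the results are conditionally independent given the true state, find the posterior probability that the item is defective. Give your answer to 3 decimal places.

Let H be the event that the item is defective; start with P(H) = 0.299. P('flagged'|H) = 0.971, P('flagged'|¬H) = 0.24.
Update on result 1 ('flagged'): P(H) ← 0.971·0.2990 / (0.971·0.2990 + 0.24·0.7010) = 0.29033/0.45857 = 0.6331.
Update on result 2 ('flagged'): P(H) ← 0.971·0.6331 / (0.971·0.6331 + 0.24·0.3669) = 0.61476/0.70281 = 0.8747.

Posterior P(H) ≈ 0.875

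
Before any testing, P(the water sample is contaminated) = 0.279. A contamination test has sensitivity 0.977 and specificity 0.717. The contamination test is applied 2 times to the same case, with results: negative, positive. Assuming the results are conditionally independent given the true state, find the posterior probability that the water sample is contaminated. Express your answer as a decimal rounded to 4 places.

Let H be the event that the water sample is contaminated; start with P(H) = 0.279. P('positive'|H) = 0.977, P('positive'|¬H) = 0.283.
Update on result 1 ('negative'): P(H) ← 0.023·0.2790 / (0.023·0.2790 + 0.717·0.7210) = 0.0064170/0.52337 = 0.0123.
Update on result 2 ('positive'): P(H) ← 0.977·0.0123 / (0.977·0.0123 + 0.283·0.9877) = 0.011979/0.29151 = 0.0411.

Posterior P(H) ≈ 0.0411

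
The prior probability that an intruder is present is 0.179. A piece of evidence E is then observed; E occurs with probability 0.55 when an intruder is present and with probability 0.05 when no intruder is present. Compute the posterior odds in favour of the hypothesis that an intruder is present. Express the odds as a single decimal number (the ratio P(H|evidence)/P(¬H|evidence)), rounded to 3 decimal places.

Posterior odds ≈ 2.398

Prior odds = 0.179/(1−0.179) = 0.21803.
Likelihood ratio for E = 0.55/0.05 = 11.000.
Posterior odds = prior odds × LR = 2.3983.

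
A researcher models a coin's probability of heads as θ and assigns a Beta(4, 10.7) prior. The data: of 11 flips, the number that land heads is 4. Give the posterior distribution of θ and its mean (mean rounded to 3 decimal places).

Observing 4 successes and 7 failures updates Beta(4, 10.7) by adding the success and failure counts to the two shape parameters: α = 4+4 = 8, β = 10.7+7 = 17.7.
E[θ | data] = 8/(8+17.7) = 0.311.

Posterior: Beta(8, 17.7); mean ≈ 0.311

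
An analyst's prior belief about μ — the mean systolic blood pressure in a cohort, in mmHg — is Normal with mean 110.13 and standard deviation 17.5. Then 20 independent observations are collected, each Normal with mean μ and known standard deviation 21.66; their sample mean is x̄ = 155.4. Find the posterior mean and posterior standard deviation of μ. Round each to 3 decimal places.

Posterior mean ≈ 152.179; posterior SD ≈ 4.668

Prior precision 1/τ₀² = 1/17.5² = 0.00326531; data precision n/σ² = 20/21.66² = 0.0426298.
Posterior precision = 0.00326531 + 0.0426298 = 0.0458951, giving posterior SD = 1/√0.0458951 = 4.668.
Posterior mean = (0.00326531·110.13 + 0.0426298·155.4) / 0.0458951 = 152.179.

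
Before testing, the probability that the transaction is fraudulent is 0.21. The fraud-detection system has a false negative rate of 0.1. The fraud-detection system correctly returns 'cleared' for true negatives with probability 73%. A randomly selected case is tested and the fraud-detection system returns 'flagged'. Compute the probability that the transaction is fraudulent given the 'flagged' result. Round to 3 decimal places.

Let H be the event that the transaction is fraudulent. P(H) = 0.21, so P(¬H) = 0.79. With E the 'flagged' result, P(E|H) = 0.9 and P(E|¬H) = 0.27.
P(E) = 0.9·0.21 + 0.27·0.79 = 0.18900 + 0.21330 = 0.40230.
By Bayes' theorem, P(H|E) = 0.18900 / 0.40230 = 0.470.

P(H | E) ≈ 0.470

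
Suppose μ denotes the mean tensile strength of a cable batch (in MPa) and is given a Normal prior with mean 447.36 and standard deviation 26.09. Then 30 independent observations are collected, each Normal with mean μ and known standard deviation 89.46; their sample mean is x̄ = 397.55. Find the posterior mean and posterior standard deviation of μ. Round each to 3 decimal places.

Posterior mean ≈ 411.575; posterior SD ≈ 13.844

Prior precision 1/τ₀² = 1/26.09² = 0.00146910; data precision n/σ² = 30/89.46² = 0.00374855.
Posterior precision = 0.00146910 + 0.00374855 = 0.00521765, giving posterior SD = 1/√0.00521765 = 13.844.
Posterior mean = (0.00146910·447.36 + 0.00374855·397.55) / 0.00521765 = 411.575.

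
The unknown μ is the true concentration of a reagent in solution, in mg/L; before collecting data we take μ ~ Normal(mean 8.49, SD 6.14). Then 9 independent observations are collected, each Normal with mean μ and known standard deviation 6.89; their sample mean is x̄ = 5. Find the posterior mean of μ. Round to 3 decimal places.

Prior precision 1/τ₀² = 1/6.14² = 0.0265255; data precision n/σ² = 9/6.89² = 0.189585.
Posterior precision = 0.0265255 + 0.189585 = 0.216111.
Posterior mean = (0.0265255·8.49 + 0.189585·5) / 0.216111 = 5.428.

Posterior mean ≈ 5.428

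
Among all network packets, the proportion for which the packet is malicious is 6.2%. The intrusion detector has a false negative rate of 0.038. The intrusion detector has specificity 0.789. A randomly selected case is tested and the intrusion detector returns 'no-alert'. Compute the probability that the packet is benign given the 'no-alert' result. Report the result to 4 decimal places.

Let H be the event that the packet is malicious. P(H) = 0.062, so P(¬H) = 0.938. With E the 'no-alert' result, P(E|H) = 0.038 and P(E|¬H) = 0.789.
P(E) = 0.038·0.062 + 0.789·0.938 = 0.0023560 + 0.74008 = 0.74244.
By Bayes' theorem, P(H|E) = 0.0023560 / 0.74244 = 0.0032. Hence P(¬H|E) = 1 − 0.0032 = 0.9968.

P(¬H | E) ≈ 0.9968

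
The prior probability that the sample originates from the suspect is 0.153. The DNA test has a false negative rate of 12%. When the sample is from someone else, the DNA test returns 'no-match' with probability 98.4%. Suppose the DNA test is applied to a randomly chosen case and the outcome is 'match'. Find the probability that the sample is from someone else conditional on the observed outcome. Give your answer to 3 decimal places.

P(¬H | E) ≈ 0.091

Write H for 'the sample originates from the suspect'. Prior odds H:¬H = 0.153/0.847 = 0.18064. For the 'match' outcome, the likelihood ratio is 0.88/0.016 = 55.000.
Posterior odds = 0.18064 × 55.000 = 9.9351, so P(H|E) = 9.9351/(1+9.9351) = 0.909. Then P(¬H|E) = 1 − 0.909 = 0.091.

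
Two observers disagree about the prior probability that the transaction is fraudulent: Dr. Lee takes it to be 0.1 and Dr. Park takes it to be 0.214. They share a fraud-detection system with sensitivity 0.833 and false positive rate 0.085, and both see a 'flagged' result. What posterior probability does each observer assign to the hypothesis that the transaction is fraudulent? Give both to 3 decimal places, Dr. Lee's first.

The likelihood ratio for a 'flagged' result is 0.833/0.085 = 9.8000.
Dr. Lee: prior odds 0.1/0.9 = 0.11111; posterior odds 1.0889; posterior probability 0.521.
Dr. Park: prior odds 0.214/0.786 = 0.27226; posterior odds 2.6682; posterior probability 0.727.

Dr. Lee: 0.521; Dr. Park: 0.727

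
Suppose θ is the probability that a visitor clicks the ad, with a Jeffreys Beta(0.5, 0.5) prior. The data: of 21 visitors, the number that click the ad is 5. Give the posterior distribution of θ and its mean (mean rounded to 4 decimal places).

Posterior: Beta(5.5, 16.5); mean ≈ 0.2500

Observing 5 successes and 16 failures updates Beta(0.5, 0.5) by adding the success and failure counts to the two shape parameters: α = 0.5+5 = 5.5, β = 0.5+16 = 16.5.
Posterior mean = α/(α+β) = 5.5/22 = 0.2500.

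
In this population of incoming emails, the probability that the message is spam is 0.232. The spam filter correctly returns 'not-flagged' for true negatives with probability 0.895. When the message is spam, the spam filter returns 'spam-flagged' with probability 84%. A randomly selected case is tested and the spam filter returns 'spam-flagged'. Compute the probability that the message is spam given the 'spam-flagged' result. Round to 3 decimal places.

P(H | E) ≈ 0.707

Let H be the event that the message is spam. P(H) = 0.232, so P(¬H) = 0.768. With E the 'spam-flagged' result, P(E|H) = 0.84 and P(E|¬H) = 0.105.
P(E) = 0.84·0.232 + 0.105·0.768 = 0.19488 + 0.080640 = 0.27552.
By Bayes' theorem, P(H|E) = 0.19488 / 0.27552 = 0.707.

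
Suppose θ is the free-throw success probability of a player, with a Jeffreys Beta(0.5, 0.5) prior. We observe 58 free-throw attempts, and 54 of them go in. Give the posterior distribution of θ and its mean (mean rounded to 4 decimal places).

Posterior: Beta(54.5, 4.5); mean ≈ 0.9237

The binomial likelihood is conjugate to the Beta prior: with 54 successes and 4 failures, the posterior is Beta(0.5+54, 0.5+4) = Beta(54.5, 4.5).
Posterior mean = α/(α+β) = 54.5/59 = 0.9237.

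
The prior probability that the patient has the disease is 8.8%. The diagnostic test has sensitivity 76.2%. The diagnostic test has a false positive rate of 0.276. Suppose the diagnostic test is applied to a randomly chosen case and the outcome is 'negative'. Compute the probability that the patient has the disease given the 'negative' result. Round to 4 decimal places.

P(H | E) ≈ 0.0307

Let H be the event that the patient has the disease. P(H) = 0.088, so P(¬H) = 0.912. With E the 'negative' result, P(E|H) = 0.238 and P(E|¬H) = 0.724.
P(E) = 0.238·0.088 + 0.724·0.912 = 0.020944 + 0.66029 = 0.68123.
By Bayes' theorem, P(H|E) = 0.020944 / 0.68123 = 0.0307.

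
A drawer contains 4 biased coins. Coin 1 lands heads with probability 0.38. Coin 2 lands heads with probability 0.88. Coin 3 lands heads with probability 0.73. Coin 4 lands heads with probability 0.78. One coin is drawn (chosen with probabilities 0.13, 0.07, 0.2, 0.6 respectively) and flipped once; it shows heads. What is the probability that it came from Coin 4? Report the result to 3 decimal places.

Tabulate prior·likelihood by source: [1] prior 0.13, lik 0.38, product 0.04940; [2] prior 0.07, lik 0.88, product 0.06160; [3] prior 0.2, lik 0.73, product 0.1460; [4] prior 0.6, lik 0.78, product 0.4680.
Normalizing constant = 0.72500; the posterior for Coin 4 is its product over the sum, 0.4680/0.72500 = 0.646.

Posterior probability ≈ 0.646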